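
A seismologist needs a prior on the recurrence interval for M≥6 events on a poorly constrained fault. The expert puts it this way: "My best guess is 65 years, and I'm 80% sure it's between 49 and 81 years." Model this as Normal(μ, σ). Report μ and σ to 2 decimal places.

A symmetric 80% interval runs μ ± z·σ with z = 1.282.
Half-width = 16, so σ = 16/1.282 = 12.48.
μ is the stated best guess, 65.00.

μ = 65.00, σ = 12.48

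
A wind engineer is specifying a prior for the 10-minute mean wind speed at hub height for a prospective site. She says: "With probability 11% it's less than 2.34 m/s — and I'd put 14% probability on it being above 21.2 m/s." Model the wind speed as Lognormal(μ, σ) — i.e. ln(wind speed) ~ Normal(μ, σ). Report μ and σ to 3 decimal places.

If T ~ Lognormal(μ,σ) then ln T ~ Normal(μ,σ), so the p-quantile of ln T is μ + z_p·σ.
ln(2.34) = 0.8502 and ln(21.2) = 3.054; z_{0.11} = -1.227, z_{0.86} = 1.08.
σ = (3.054 − 0.8502)/(1.08 − (-1.227)) = 0.955.
μ = 0.8502 − (-1.227)·0.955 = 2.022.

μ ≈ 2.022, σ ≈ 0.955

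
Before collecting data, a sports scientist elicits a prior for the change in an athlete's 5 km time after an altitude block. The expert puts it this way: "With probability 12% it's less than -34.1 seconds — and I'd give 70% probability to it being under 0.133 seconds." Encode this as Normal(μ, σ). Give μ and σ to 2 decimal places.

For Normal(μ,σ), the p-quantile is μ + z_p·σ. Here z_{0.12} = -1.175, z_{0.7} = 0.5244.
So -34.1 = μ − 1.175σ and 0.133 = μ + 0.5244σ.
Subtracting: σ = (0.133 − -34.1)/(0.5244 − (-1.175)) = 20.14.
Then μ = -34.1 − (-1.175)·20.14 = -10.43.

μ = -10.43, σ = 20.14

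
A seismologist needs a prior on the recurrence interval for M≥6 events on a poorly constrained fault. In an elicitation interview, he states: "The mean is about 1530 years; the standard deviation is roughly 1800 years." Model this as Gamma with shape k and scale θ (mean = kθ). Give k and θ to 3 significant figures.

k ≈ 0.722, θ ≈ 2120

For Gamma(k, scale θ): mean = kθ, variance = kθ², so CV = 1/√k.
CV = SD/mean = 1800/1530 = 1.176, hence k = 1/CV² = 0.722.
Then θ = mean/k = 1530/0.722 = 2120.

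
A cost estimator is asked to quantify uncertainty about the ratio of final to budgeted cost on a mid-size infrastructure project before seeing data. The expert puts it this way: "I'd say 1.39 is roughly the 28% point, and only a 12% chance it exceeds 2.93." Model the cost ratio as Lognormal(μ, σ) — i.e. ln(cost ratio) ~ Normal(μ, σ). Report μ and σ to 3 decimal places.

μ ≈ 0.577, σ ≈ 0.424

If T ~ Lognormal(μ,σ) then ln T ~ Normal(μ,σ), so the p-quantile of ln T is μ + z_p·σ.
ln(1.39) = 0.3293 and ln(2.93) = 1.075; z_{0.28} = -0.5828, z_{0.88} = 1.175.
σ = (1.075 − 0.3293)/(1.175 − (-0.5828)) = 0.424.
μ = 0.3293 − (-0.5828)·0.424 = 0.577.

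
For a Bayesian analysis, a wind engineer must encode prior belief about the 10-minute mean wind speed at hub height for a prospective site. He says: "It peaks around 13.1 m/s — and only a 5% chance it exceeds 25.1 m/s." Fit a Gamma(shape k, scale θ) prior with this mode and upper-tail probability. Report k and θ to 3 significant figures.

k ≈ 7.57, θ ≈ 1.99

Gamma(k,θ) with k>1 has mode (k−1)θ, so θ = 13.1/(k−1).
Need P(X < 25.1) = 0.95 with θ tied to k this way. Start at k = 2, θ = 13.1: P(X<25.1) ≈ 0.571.
Too low — raise k to concentrate. Iterating converges to k ≈ 7.57.
Then θ = 13.1/(7.57−1) ≈ 1.99.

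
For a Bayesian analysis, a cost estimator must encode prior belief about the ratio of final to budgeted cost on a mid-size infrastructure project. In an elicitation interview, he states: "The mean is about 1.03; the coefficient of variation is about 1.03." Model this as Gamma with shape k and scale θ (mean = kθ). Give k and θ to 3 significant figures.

For Gamma(k, scale θ): mean = kθ, variance = kθ², so CV = 1/√k.
CV = 1.03, hence k = 1/CV² = 0.943.
Then θ = mean/k = 1.03/0.943 = 1.09.

k ≈ 0.943, θ ≈ 1.09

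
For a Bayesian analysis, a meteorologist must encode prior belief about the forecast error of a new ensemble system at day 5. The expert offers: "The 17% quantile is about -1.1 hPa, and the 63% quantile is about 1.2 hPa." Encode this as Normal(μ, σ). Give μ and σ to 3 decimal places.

μ = 0.606, σ = 1.788

For Normal(μ,σ), the p-quantile is μ + z_p·σ. Here z_{0.17} = -0.9542, z_{0.63} = 0.3319.
So -1.1 = μ − 0.9542σ and 1.2 = μ + 0.3319σ.
Subtracting: σ = (1.2 − -1.1)/(0.3319 − (-0.9542)) = 1.788.
Then μ = -1.1 − (-0.9542)·1.788 = 0.606.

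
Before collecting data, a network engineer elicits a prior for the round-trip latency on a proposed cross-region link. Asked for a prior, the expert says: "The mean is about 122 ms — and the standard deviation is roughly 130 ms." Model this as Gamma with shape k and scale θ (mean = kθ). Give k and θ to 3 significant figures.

k ≈ 0.881, θ ≈ 139

For Gamma(k, scale θ): mean = kθ, variance = kθ², so CV = 1/√k.
CV = SD/mean = 130/122 = 1.066, hence k = 1/CV² = 0.881.
Then θ = mean/k = 122/0.881 = 139.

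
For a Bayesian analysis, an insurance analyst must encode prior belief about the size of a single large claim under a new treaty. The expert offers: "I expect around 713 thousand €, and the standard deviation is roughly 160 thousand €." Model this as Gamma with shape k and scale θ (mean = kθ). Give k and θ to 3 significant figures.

k ≈ 19.9, θ ≈ 35.9

For Gamma(k, scale θ): mean = kθ, variance = kθ², so CV = 1/√k.
CV = SD/mean = 160/713 = 0.2244, hence k = 1/CV² = 19.9.
Then θ = mean/k = 713/19.9 = 35.9.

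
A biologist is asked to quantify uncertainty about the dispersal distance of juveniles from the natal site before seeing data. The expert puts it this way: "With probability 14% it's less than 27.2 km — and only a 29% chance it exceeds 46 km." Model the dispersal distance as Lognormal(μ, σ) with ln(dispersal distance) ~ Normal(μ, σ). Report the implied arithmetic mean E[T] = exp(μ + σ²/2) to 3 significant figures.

If T ~ Lognormal(μ,σ) then ln T ~ Normal(μ,σ), so the p-quantile of ln T is μ + z_p·σ.
ln(27.2) = 3.303 and ln(46) = 3.829; z_{0.14} = -1.08, z_{0.71} = 0.5534.
σ = (3.829 − 3.303)/(0.5534 − (-1.08)) = 0.322.
μ = 3.303 − (-1.08)·0.322 = 3.651.
E[T] = exp(μ + σ²/2) = exp(3.651 + 0.0517) = 40.5 km.

E[T] ≈ 40.5 km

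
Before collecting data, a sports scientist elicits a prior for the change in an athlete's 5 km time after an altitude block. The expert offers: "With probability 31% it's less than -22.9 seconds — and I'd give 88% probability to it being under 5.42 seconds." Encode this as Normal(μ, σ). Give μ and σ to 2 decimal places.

For Normal(μ,σ), the p-quantile is μ + z_p·σ. Here z_{0.31} = -0.4959, z_{0.88} = 1.175.
So -22.9 = μ − 0.4959σ and 5.42 = μ + 1.175σ.
Subtracting: σ = (5.42 − -22.9)/(1.175 − (-0.4959)) = 16.95.
Then μ = -22.9 − (-0.4959)·16.95 = -14.50.

μ = -14.50, σ = 16.95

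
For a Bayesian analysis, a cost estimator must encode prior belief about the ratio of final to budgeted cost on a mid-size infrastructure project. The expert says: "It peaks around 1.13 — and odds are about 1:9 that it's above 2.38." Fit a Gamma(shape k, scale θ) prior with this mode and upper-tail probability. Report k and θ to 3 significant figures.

Gamma(k,θ) with k>1 has mode (k−1)θ, so θ = 1.13/(k−1).
Need P(X < 2.38) = 0.9 with θ tied to k this way. Start at k = 2, θ = 1.13: P(X<2.38) ≈ 0.622.
Too low — raise k to concentrate. Iterating converges to k ≈ 4.46.
Then θ = 1.13/(4.46−1) ≈ 0.326.

k ≈ 4.46, θ ≈ 0.326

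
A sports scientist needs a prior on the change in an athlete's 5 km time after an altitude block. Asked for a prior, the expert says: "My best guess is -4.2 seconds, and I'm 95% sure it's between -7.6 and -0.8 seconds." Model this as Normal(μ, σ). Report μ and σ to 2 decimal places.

μ = -4.20, σ = 1.73

A symmetric 95% interval runs μ ± z·σ with z = 1.96.
Half-width = 3.4, so σ = 3.4/1.96 = 1.73.
μ is the stated best guess, -4.20.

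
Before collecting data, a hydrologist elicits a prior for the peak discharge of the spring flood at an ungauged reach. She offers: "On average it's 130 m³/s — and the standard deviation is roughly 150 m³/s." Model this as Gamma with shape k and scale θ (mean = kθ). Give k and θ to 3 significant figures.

For Gamma(k, scale θ): mean = kθ, variance = kθ², so CV = 1/√k.
CV = SD/mean = 150/130 = 1.154, hence k = 1/CV² = 0.751.
Then θ = mean/k = 130/0.751 = 173.

k ≈ 0.751, θ ≈ 173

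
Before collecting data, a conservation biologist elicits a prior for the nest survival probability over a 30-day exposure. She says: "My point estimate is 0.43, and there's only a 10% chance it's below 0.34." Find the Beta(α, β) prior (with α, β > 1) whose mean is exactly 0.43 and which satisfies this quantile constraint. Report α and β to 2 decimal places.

α ≈ 20.92, β ≈ 27.73

With mean 0.43 fixed, write α = 0.43s, β = 0.57s where s = α+β.
Need P(θ < 0.34) = 0.1 under Beta(0.43s, 0.57s). Normal approximation: (q−m)/√(m(1−m)/s) ≈ z_{0.1} = -1.28, so s ≈ 0.43·0.57·(-1.28)²/(0.34−0.43)² = 49.7.
At s = 49.7: P(θ<0.34) ≈ 0.098. Adjusting to match 0.1 gives s ≈ 48.65.
So α = 0.43·48.65 ≈ 20.92, β = 0.57·48.65 ≈ 27.73.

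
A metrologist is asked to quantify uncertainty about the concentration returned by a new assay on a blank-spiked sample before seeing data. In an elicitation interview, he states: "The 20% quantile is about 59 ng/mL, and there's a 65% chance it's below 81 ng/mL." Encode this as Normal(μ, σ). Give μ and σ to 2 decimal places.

μ = 74.09, σ = 17.93

The p-quantile of Normal(μ,σ) is μ + z_p·σ, with z_{0.2} = -0.8416 and z_{0.65} = 0.3853.
Eliminate σ: μ = (z₂·x₁ − z₁·x₂)/(z₂ − z₁) = (0.3853·59 − (-0.8416)·81)/1.227 = 74.09.
Then σ = (x₂ − x₁)/(z₂ − z₁) = (81 − 59)/1.227 = 17.93.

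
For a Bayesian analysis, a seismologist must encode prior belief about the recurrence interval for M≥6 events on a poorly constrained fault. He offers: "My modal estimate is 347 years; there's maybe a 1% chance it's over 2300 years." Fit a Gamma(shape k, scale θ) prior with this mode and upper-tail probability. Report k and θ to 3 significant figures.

Gamma(k,θ) with k>1 has mode (k−1)θ, so θ = 347/(k−1).
Need P(X < 2300) = 0.99 with θ tied to k this way. Start at k = 2, θ = 347: P(X<2300) ≈ 0.990.
Too low — raise k to concentrate. Iterating converges to k ≈ 2.
Then θ = 347/(2−1) ≈ 346.

k ≈ 2, θ ≈ 346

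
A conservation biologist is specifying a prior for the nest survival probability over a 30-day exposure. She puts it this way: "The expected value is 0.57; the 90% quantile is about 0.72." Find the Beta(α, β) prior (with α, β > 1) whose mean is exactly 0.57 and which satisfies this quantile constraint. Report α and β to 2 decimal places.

With mean 0.57 fixed, write α = 0.57s, β = 0.43s where s = α+β.
Need P(θ < 0.72) = 0.9 under Beta(0.57s, 0.43s). Normal approximation: (q−m)/√(m(1−m)/s) ≈ z_{0.9} = 1.28, so s ≈ 0.57·0.43·(1.28)²/(0.72−0.57)² = 17.9.
At s = 17.9: P(θ<0.72) ≈ 0.906. Adjusting to match 0.9 gives s ≈ 17.07.
So α = 0.57·17.07 ≈ 9.73, β = 0.43·17.07 ≈ 7.34.

α ≈ 9.73, β ≈ 7.34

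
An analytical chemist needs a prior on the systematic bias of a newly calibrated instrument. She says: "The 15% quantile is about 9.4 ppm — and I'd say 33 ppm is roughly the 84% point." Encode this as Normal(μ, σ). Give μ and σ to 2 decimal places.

μ = 21.44, σ = 11.62

The p-quantile of Normal(μ,σ) is μ + z_p·σ, with z_{0.15} = -1.036 and z_{0.84} = 0.9945.
Eliminate σ: μ = (z₂·x₁ − z₁·x₂)/(z₂ − z₁) = (0.9945·9.4 − (-1.036)·33)/2.031 = 21.44.
Then σ = (x₂ − x₁)/(z₂ − z₁) = (33 − 9.4)/2.031 = 11.62.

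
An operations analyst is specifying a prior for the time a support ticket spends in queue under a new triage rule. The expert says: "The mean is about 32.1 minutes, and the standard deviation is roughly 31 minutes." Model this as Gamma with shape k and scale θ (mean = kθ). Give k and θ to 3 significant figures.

For Gamma(k, scale θ): mean = kθ, variance = kθ², so CV = 1/√k.
CV = SD/mean = 31/32.1 = 0.9657, hence k = 1/CV² = 1.07.
Then θ = mean/k = 32.1/1.07 = 29.9.

k ≈ 1.07, θ ≈ 29.9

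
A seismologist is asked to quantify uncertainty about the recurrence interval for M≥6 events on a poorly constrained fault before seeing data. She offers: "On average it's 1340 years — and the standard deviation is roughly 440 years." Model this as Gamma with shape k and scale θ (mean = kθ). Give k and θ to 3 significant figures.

For Gamma(k, scale θ): mean = kθ, variance = kθ², so CV = 1/√k.
CV = SD/mean = 440/1340 = 0.3284, hence k = 1/CV² = 9.27.
Then θ = mean/k = 1340/9.27 = 144.

k ≈ 9.27, θ ≈ 144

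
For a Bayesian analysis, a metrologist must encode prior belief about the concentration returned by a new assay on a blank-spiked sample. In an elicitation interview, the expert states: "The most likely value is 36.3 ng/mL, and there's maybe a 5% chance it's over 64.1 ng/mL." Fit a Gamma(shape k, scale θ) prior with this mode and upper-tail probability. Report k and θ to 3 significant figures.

k ≈ 9.63, θ ≈ 4.21

Gamma(k,θ) with k>1 has mode (k−1)θ, so θ = 36.3/(k−1).
Need P(X < 64.1) = 0.95 with θ tied to k this way. Start at k = 2, θ = 36.3: P(X<64.1) ≈ 0.527.
Too low — raise k to concentrate. Iterating converges to k ≈ 9.63.
Then θ = 36.3/(9.63−1) ≈ 4.21.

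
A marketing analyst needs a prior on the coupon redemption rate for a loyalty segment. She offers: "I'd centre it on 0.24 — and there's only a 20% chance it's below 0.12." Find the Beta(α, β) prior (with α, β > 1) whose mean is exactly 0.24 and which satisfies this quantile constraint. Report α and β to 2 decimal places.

With mean 0.24 fixed, write α = 0.24s, β = 0.76s where s = α+β.
Need P(θ < 0.12) = 0.2 under Beta(0.24s, 0.76s). Normal approximation: (q−m)/√(m(1−m)/s) ≈ z_{0.2} = -0.842, so s ≈ 0.24·0.76·(-0.842)²/(0.12−0.24)² = 9.0.
At s = 9.0: P(θ<0.12) ≈ 0.205. Adjusting to match 0.2 gives s ≈ 9.22.
So α = 0.24·9.22 ≈ 2.21, β = 0.76·9.22 ≈ 7.01.

α ≈ 2.21, β ≈ 7.01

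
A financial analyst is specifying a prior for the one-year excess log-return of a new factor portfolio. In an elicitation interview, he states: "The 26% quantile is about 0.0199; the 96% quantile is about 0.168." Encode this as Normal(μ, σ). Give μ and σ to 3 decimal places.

μ = 0.060, σ = 0.062

The p-quantile of Normal(μ,σ) is μ + z_p·σ, with z_{0.26} = -0.6433 and z_{0.96} = 1.751.
Eliminate σ: μ = (z₂·x₁ − z₁·x₂)/(z₂ − z₁) = (1.751·0.0199 − (-0.6433)·0.168)/2.394 = 0.060.
Then σ = (x₂ − x₁)/(z₂ − z₁) = (0.168 − 0.0199)/2.394 = 0.062.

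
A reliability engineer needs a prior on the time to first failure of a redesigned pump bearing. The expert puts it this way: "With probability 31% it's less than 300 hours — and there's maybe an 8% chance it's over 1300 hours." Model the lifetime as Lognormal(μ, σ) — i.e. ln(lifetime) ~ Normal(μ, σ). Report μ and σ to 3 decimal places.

If T ~ Lognormal(μ,σ) then ln T ~ Normal(μ,σ), so the p-quantile of ln T is μ + z_p·σ.
ln(300) = 5.704 and ln(1300) = 7.17; z_{0.31} = -0.4959, z_{0.92} = 1.405.
σ = (7.17 − 5.704)/(1.405 − (-0.4959)) = 0.771.
μ = 5.704 − (-0.4959)·0.771 = 6.086.

μ ≈ 6.086, σ ≈ 0.771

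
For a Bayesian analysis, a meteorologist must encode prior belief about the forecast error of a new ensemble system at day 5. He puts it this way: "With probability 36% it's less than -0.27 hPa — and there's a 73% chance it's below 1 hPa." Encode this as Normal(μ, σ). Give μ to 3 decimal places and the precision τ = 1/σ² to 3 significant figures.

μ = 0.199, τ = 0.585

For Normal(μ,σ), the p-quantile is μ + z_p·σ. Here z_{0.36} = -0.3585, z_{0.73} = 0.6128.
So -0.27 = μ − 0.3585σ and 1 = μ + 0.6128σ.
Subtracting: σ = (1 − -0.27)/(0.6128 − (-0.3585)) = 1.308.
Then μ = -0.27 − (-0.3585)·1.308 = 0.199.
Precision τ = 1/σ² = 1/1.308² = 0.585.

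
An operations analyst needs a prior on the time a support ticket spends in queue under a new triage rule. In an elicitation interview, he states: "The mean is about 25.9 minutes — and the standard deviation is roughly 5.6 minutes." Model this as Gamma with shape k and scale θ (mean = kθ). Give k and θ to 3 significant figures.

k ≈ 21.4, θ ≈ 1.21

For Gamma(k, scale θ): mean = kθ, variance = kθ², so CV = 1/√k.
CV = SD/mean = 5.6/25.9 = 0.2162, hence k = 1/CV² = 21.4.
Then θ = mean/k = 25.9/21.4 = 1.21.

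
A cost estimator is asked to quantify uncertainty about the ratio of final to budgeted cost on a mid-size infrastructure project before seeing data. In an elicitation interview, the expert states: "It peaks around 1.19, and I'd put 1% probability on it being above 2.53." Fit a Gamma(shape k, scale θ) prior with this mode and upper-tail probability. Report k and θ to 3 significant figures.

k ≈ 9.53, θ ≈ 0.139

Gamma(k,θ) with k>1 has mode (k−1)θ, so θ = 1.19/(k−1).
Need P(X < 2.53) = 0.99 with θ tied to k this way. Start at k = 2, θ = 1.19: P(X<2.53) ≈ 0.627.
Too low — raise k to concentrate. Iterating converges to k ≈ 9.53.
Then θ = 1.19/(9.53−1) ≈ 0.139.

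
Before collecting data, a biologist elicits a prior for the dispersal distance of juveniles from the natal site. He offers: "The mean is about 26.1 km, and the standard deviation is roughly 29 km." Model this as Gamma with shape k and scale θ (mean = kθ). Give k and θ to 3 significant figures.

k ≈ 0.81, θ ≈ 32.2

For Gamma(k, scale θ): mean = kθ, variance = kθ², so CV = 1/√k.
CV = SD/mean = 29/26.1 = 1.111, hence k = 1/CV² = 0.81.
Then θ = mean/k = 26.1/0.81 = 32.2.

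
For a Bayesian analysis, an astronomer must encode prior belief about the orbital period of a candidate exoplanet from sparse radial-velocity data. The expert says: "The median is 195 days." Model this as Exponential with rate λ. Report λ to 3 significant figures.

λ ≈ 0.00355

Exponential median = ln 2 / λ, so λ = ln 2 / 195.0 = 0.00355.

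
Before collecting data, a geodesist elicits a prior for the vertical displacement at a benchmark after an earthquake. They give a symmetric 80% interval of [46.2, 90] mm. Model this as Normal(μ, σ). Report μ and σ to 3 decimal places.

μ = 68.100, σ = 17.089

A symmetric 80% interval runs μ ± z·σ with z = 1.282.
Half-width = 21.9, so σ = 21.9/1.282 = 17.089.
μ is the interval midpoint, 68.100.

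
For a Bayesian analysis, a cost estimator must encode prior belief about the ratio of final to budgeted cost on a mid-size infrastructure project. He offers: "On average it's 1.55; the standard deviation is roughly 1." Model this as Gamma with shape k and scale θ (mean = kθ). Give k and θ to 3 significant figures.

For Gamma(k, scale θ): mean = kθ, variance = kθ², so CV = 1/√k.
CV = SD/mean = 1/1.55 = 0.6452, hence k = 1/CV² = 2.4.
Then θ = mean/k = 1.55/2.4 = 0.645.

k ≈ 2.4, θ ≈ 0.645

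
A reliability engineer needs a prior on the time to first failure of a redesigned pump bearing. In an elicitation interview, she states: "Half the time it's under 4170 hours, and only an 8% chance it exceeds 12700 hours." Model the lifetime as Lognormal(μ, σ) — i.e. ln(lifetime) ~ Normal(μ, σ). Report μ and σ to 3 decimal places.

If T ~ Lognormal(μ,σ) then ln T ~ Normal(μ,σ), so the p-quantile of ln T is μ + z_p·σ.
ln(4170) = 8.336 and ln(12700) = 9.449; z_{0.5} = 0, z_{0.92} = 1.405.
σ = (9.449 − 8.336)/(1.405 − (0)) = 0.793.
μ = 8.336 − (0)·0.793 = 8.336.

μ ≈ 8.336, σ ≈ 0.793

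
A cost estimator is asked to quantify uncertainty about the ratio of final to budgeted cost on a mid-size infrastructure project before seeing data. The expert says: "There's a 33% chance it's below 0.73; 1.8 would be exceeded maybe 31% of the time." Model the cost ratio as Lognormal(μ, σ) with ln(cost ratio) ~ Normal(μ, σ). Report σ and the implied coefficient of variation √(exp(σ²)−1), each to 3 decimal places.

σ ≈ 0.964, CV ≈ 1.239

If T ~ Lognormal(μ,σ) then ln T ~ Normal(μ,σ), so the p-quantile of ln T is μ + z_p·σ.
ln(0.73) = -0.3147 and ln(1.8) = 0.5878; z_{0.33} = -0.4399, z_{0.69} = 0.4959.
σ = (0.5878 − -0.3147)/(0.4959 − (-0.4399)) = 0.964.
μ = -0.3147 − (-0.4399)·0.964 = 0.110.
CV = √(exp(σ²)−1) = √(exp(0.9302)−1) = 1.239.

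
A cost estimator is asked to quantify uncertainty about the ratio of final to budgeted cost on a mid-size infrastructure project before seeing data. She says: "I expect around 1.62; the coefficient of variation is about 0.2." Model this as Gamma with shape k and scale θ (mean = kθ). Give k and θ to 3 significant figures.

For Gamma(k, scale θ): mean = kθ, variance = kθ², so CV = 1/√k.
CV = 0.2, hence k = 1/CV² = 25.
Then θ = mean/k = 1.62/25 = 0.0648.

k ≈ 25, θ ≈ 0.0648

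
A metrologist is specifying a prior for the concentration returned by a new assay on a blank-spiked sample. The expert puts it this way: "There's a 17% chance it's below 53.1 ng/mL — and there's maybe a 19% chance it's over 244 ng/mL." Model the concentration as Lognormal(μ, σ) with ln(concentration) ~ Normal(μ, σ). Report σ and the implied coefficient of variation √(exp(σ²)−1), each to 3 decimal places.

If T ~ Lognormal(μ,σ) then ln T ~ Normal(μ,σ), so the p-quantile of ln T is μ + z_p·σ.
ln(53.1) = 3.972 and ln(244) = 5.497; z_{0.17} = -0.9542, z_{0.81} = 0.8779.
σ = (5.497 − 3.972)/(0.8779 − (-0.9542)) = 0.832.
μ = 3.972 − (-0.9542)·0.832 = 4.766.
CV = √(exp(σ²)−1) = √(exp(0.6929)−1) = 1.000.

σ ≈ 0.832, CV ≈ 1.000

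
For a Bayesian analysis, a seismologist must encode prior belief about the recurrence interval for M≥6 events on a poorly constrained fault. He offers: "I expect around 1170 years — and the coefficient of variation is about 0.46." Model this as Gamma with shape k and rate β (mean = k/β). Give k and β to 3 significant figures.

For Gamma(k, rate β): mean = k/β, variance = k/β², so CV = 1/√k.
CV = 0.46, hence k = 1/CV² = 4.73.
Then β = k/mean = 4.73/1170 = 0.00404.

k ≈ 4.73, β ≈ 0.00404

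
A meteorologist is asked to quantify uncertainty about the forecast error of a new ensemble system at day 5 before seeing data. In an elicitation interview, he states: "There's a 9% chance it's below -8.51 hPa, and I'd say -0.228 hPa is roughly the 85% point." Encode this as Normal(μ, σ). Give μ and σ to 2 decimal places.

For Normal(μ,σ), the p-quantile is μ + z_p·σ. Here z_{0.09} = -1.341, z_{0.85} = 1.036.
So -8.51 = μ − 1.341σ and -0.228 = μ + 1.036σ.
Subtracting: σ = (-0.228 − -8.51)/(1.036 − (-1.341)) = 3.48.
Then μ = -8.51 − (-1.341)·3.48 = -3.84.

μ = -3.84, σ = 3.48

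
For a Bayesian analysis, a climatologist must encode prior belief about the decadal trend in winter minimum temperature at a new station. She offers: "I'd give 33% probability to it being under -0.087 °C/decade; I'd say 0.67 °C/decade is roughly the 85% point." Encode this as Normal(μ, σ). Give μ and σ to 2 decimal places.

For Normal(μ,σ), the p-quantile is μ + z_p·σ. Here z_{0.33} = -0.4399, z_{0.85} = 1.036.
So -0.087 = μ − 0.4399σ and 0.67 = μ + 1.036σ.
Subtracting: σ = (0.67 − -0.087)/(1.036 − (-0.4399)) = 0.51.
Then μ = -0.087 − (-0.4399)·0.51 = 0.14.

μ = 0.14, σ = 0.51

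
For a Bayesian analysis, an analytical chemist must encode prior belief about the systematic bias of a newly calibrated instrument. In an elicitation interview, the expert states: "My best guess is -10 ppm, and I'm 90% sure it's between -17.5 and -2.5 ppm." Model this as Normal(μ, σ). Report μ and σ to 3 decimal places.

A symmetric 90% interval runs μ ± z·σ with z = 1.645.
Half-width = 7.5, so σ = 7.5/1.645 = 4.560.
μ is the stated best guess, -10.000.

μ = -10.000, σ = 4.560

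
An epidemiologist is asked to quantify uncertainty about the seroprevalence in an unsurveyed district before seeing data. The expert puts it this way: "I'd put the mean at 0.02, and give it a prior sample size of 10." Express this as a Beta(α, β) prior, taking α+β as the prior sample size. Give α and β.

Under the effective-sample-size interpretation, Beta(α, β) has prior mean α/(α+β) and prior sample size α+β.
So α+β = 10 and α/(α+β) = 0.02, giving α = 0.02·10 = 0.2 and β = 10 − 0.2 = 9.8.

α = 0.2, β = 9.8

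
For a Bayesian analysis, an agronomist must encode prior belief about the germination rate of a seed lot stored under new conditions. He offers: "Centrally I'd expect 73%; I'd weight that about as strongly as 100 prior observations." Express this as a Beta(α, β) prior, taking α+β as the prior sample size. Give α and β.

Under the effective-sample-size interpretation, Beta(α, β) has prior mean α/(α+β) and prior sample size α+β.
So α+β = 100 and α/(α+β) = 0.73, giving α = 0.73·100 = 73 and β = 100 − 73 = 27.

α = 73, β = 27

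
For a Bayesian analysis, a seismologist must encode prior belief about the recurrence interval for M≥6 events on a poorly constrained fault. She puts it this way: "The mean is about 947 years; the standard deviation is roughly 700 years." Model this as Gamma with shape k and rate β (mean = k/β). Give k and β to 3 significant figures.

k ≈ 1.83, β ≈ 0.00193

For Gamma(k, rate β): mean = k/β, variance = k/β², so CV = 1/√k.
CV = SD/mean = 700/947 = 0.7392, hence k = 1/CV² = 1.83.
Then β = k/mean = 1.83/947 = 0.00193.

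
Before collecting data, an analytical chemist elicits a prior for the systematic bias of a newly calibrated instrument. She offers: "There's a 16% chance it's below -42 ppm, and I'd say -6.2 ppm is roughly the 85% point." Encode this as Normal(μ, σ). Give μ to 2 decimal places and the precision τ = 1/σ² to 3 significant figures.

μ = -24.47, τ = 0.00322

For Normal(μ,σ), the p-quantile is μ + z_p·σ. Here z_{0.16} = -0.9945, z_{0.85} = 1.036.
So -42 = μ − 0.9945σ and -6.2 = μ + 1.036σ.
Subtracting: σ = (-6.2 − -42)/(1.036 − (-0.9945)) = 17.63.
Then μ = -42 − (-0.9945)·17.63 = -24.47.
Precision τ = 1/σ² = 1/17.63² = 0.00322.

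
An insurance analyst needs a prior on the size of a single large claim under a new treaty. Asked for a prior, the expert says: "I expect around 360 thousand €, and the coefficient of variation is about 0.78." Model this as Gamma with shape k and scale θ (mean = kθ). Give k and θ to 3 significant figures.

k ≈ 1.64, θ ≈ 219

For Gamma(k, scale θ): mean = kθ, variance = kθ², so CV = 1/√k.
CV = 0.78, hence k = 1/CV² = 1.64.
Then θ = mean/k = 360/1.64 = 219.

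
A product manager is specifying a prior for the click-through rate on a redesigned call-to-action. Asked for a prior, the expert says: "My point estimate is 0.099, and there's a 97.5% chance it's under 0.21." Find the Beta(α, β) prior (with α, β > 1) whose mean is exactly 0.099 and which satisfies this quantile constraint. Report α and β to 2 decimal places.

With mean 0.099 fixed, write α = 0.099s, β = 0.901s where s = α+β.
Need P(θ < 0.21) = 0.975 under Beta(0.099s, 0.901s). Normal approximation: (q−m)/√(m(1−m)/s) ≈ z_{0.975} = 1.96, so s ≈ 0.099·0.901·(1.96)²/(0.21−0.099)² = 27.8.
At s = 27.8: P(θ<0.21) ≈ 0.956. Adjusting to match 0.975 gives s ≈ 38.29.
So α = 0.099·38.29 ≈ 3.79, β = 0.901·38.29 ≈ 34.50.

α ≈ 3.79, β ≈ 34.50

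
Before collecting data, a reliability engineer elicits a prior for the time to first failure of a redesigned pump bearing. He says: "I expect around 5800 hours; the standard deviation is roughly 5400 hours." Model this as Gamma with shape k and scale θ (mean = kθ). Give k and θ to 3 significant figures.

k ≈ 1.15, θ ≈ 5030

For Gamma(k, scale θ): mean = kθ, variance = kθ², so CV = 1/√k.
CV = SD/mean = 5400/5800 = 0.931, hence k = 1/CV² = 1.15.
Then θ = mean/k = 5800/1.15 = 5030.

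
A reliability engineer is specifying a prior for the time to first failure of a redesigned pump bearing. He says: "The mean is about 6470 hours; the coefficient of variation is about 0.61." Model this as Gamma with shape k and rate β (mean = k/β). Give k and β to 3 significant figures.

For Gamma(k, rate β): mean = k/β, variance = k/β², so CV = 1/√k.
CV = 0.61, hence k = 1/CV² = 2.69.
Then β = k/mean = 2.69/6470 = 0.000415.

k ≈ 2.69, β ≈ 0.000415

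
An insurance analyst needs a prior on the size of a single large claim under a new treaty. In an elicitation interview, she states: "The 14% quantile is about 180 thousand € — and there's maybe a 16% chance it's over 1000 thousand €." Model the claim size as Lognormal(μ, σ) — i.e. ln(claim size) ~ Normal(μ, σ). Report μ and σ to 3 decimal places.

μ ≈ 6.086, σ ≈ 0.826

If T ~ Lognormal(μ,σ) then ln T ~ Normal(μ,σ), so the p-quantile of ln T is μ + z_p·σ.
ln(180) = 5.193 and ln(1000) = 6.908; z_{0.14} = -1.08, z_{0.84} = 0.9945.
σ = (6.908 − 5.193)/(0.9945 − (-1.08)) = 0.826.
μ = 5.193 − (-1.08)·0.826 = 6.086.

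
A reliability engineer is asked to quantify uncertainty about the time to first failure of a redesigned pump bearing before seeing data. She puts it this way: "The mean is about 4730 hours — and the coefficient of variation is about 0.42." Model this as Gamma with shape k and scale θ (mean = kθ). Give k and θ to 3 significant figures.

For Gamma(k, scale θ): mean = kθ, variance = kθ², so CV = 1/√k.
CV = 0.42, hence k = 1/CV² = 5.67.
Then θ = mean/k = 4730/5.67 = 834.

k ≈ 5.67, θ ≈ 834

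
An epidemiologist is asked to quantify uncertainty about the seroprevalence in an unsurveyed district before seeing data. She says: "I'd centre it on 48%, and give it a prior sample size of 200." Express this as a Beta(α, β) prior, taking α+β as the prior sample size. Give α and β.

α = 96, β = 104

Under the effective-sample-size interpretation, Beta(α, β) has prior mean α/(α+β) and prior sample size α+β.
So α+β = 200 and α/(α+β) = 0.48, giving α = 0.48·200 = 96 and β = 200 − 96 = 104.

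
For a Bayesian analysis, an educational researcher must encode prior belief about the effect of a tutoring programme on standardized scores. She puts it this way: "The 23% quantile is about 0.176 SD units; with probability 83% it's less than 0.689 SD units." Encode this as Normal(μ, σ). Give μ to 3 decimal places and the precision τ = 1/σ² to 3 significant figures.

μ = 0.400, τ = 10.9

For Normal(μ,σ), the p-quantile is μ + z_p·σ. Here z_{0.23} = -0.7388, z_{0.83} = 0.9542.
So 0.176 = μ − 0.7388σ and 0.689 = μ + 0.9542σ.
Subtracting: σ = (0.689 − 0.176)/(0.9542 − (-0.7388)) = 0.303.
Then μ = 0.176 − (-0.7388)·0.303 = 0.400.
Precision τ = 1/σ² = 1/0.303² = 10.9.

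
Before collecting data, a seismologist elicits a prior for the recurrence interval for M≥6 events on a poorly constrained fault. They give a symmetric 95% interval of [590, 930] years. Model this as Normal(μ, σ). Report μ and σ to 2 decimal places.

A symmetric 95% interval runs μ ± z·σ with z = 1.96.
Half-width = 170, so σ = 170/1.96 = 86.74.
μ is the interval midpoint, 760.00.

μ = 760.00, σ = 86.74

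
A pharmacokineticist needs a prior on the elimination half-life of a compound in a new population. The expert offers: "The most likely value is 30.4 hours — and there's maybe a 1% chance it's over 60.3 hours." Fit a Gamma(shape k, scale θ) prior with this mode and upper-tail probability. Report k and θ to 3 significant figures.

Gamma(k,θ) with k>1 has mode (k−1)θ, so θ = 30.4/(k−1).
Need P(X < 60.3) = 0.99 with θ tied to k this way. Start at k = 2, θ = 30.4: P(X<60.3) ≈ 0.590.
Too low — raise k to concentrate. Iterating converges to k ≈ 11.5.
Then θ = 30.4/(11.5−1) ≈ 2.9.

k ≈ 11.5, θ ≈ 2.9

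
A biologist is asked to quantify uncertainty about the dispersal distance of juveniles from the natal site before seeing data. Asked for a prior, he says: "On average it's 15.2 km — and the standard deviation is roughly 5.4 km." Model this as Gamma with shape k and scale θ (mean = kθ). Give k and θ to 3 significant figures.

k ≈ 7.92, θ ≈ 1.92

For Gamma(k, scale θ): mean = kθ, variance = kθ², so CV = 1/√k.
CV = SD/mean = 5.4/15.2 = 0.3553, hence k = 1/CV² = 7.92.
Then θ = mean/k = 15.2/7.92 = 1.92.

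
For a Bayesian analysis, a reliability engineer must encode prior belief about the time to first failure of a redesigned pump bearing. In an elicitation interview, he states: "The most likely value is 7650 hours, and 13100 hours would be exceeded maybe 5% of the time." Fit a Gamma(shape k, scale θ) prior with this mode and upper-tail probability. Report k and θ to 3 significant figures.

Gamma(k,θ) with k>1 has mode (k−1)θ, so θ = 7650/(k−1).
Need P(X < 13100) = 0.95 with θ tied to k this way. Start at k = 2, θ = 7650: P(X<13100) ≈ 0.511.
Too low — raise k to concentrate. Iterating converges to k ≈ 10.6.
Then θ = 7650/(10.6−1) ≈ 793.

k ≈ 10.6, θ ≈ 793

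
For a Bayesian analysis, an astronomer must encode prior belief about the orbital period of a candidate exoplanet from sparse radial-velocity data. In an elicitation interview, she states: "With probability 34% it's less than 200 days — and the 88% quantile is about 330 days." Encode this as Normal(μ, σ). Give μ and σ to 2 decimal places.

μ = 233.78, σ = 81.89

The p-quantile of Normal(μ,σ) is μ + z_p·σ, with z_{0.34} = -0.4125 and z_{0.88} = 1.175.
Eliminate σ: μ = (z₂·x₁ − z₁·x₂)/(z₂ − z₁) = (1.175·200 − (-0.4125)·330)/1.587 = 233.78.
Then σ = (x₂ − x₁)/(z₂ − z₁) = (330 − 200)/1.587 = 81.89.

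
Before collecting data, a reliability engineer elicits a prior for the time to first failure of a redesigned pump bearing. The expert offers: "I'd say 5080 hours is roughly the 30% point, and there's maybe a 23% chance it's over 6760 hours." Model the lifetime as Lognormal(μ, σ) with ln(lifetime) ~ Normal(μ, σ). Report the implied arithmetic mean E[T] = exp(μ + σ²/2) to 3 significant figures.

E[T] ≈ 5870 hours

If T ~ Lognormal(μ,σ) then ln T ~ Normal(μ,σ), so the p-quantile of ln T is μ + z_p·σ.
ln(5080) = 8.533 and ln(6760) = 8.819; z_{0.3} = -0.5244, z_{0.77} = 0.7388.
σ = (8.819 − 8.533)/(0.7388 − (-0.5244)) = 0.226.
μ = 8.533 − (-0.5244)·0.226 = 8.652.
E[T] = exp(μ + σ²/2) = exp(8.652 + 0.0256) = 5870 hours.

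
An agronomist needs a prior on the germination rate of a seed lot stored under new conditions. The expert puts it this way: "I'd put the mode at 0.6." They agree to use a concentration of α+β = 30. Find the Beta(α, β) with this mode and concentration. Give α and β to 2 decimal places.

α = 17.80, β = 12.20

For α,β > 1 the Beta mode is (α−1)/(α+β−2). With α+β = 30, the mode is (α−1)/28.
Set (α−1)/28 = 0.6 → α = 1 + 0.6·28 = 17.80.
β = 30 − α = 12.20.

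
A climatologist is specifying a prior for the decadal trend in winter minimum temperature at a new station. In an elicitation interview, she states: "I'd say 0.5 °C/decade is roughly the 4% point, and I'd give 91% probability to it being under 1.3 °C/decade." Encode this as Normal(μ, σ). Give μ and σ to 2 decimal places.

The p-quantile of Normal(μ,σ) is μ + z_p·σ, with z_{0.04} = -1.751 and z_{0.91} = 1.341.
Eliminate σ: μ = (z₂·x₁ − z₁·x₂)/(z₂ − z₁) = (1.341·0.5 − (-1.751)·1.3)/3.091 = 0.95.
Then σ = (x₂ − x₁)/(z₂ − z₁) = (1.3 − 0.5)/3.091 = 0.26.

μ = 0.95, σ = 0.26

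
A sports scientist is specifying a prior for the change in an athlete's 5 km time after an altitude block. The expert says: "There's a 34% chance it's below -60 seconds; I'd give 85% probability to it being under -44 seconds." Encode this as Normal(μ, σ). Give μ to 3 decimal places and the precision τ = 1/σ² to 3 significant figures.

The p-quantile of Normal(μ,σ) is μ + z_p·σ, with z_{0.34} = -0.4125 and z_{0.85} = 1.036.
Eliminate σ: μ = (z₂·x₁ − z₁·x₂)/(z₂ − z₁) = (1.036·-60 − (-0.4125)·-44)/1.449 = -55.445.
Then σ = (x₂ − x₁)/(z₂ − z₁) = (-44 − -60)/1.449 = 11.043.
Precision τ = 1/σ² = 1/11.04² = 0.0082.

μ = -55.445, τ = 0.0082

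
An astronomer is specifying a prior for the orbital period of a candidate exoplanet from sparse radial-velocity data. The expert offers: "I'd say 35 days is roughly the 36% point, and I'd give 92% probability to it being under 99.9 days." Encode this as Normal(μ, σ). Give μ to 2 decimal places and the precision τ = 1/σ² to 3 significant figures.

μ = 48.19, τ = 0.000738

For Normal(μ,σ), the p-quantile is μ + z_p·σ. Here z_{0.36} = -0.3585, z_{0.92} = 1.405.
So 35 = μ − 0.3585σ and 99.9 = μ + 1.405σ.
Subtracting: σ = (99.9 − 35)/(1.405 − (-0.3585)) = 36.80.
Then μ = 35 − (-0.3585)·36.80 = 48.19.
Precision τ = 1/σ² = 1/36.8² = 0.000738.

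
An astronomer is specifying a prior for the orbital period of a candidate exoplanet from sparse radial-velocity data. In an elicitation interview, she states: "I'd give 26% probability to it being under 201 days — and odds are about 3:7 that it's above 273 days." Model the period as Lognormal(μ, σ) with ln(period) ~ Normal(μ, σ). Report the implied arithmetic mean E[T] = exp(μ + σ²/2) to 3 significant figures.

E[T] ≈ 246 days

If T ~ Lognormal(μ,σ) then ln T ~ Normal(μ,σ), so the p-quantile of ln T is μ + z_p·σ.
ln(201) = 5.303 and ln(273) = 5.609; z_{0.26} = -0.6433, z_{0.7} = 0.5244.
σ = (5.609 − 5.303)/(0.5244 − (-0.6433)) = 0.262.
μ = 5.303 − (-0.6433)·0.262 = 5.472.
E[T] = exp(μ + σ²/2) = exp(5.472 + 0.0344) = 246 days.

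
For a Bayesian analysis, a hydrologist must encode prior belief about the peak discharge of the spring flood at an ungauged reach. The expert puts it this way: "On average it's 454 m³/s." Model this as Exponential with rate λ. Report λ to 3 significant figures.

Exponential mean = 1/λ, so λ = 1/454.0 = 0.0022.

λ ≈ 0.0022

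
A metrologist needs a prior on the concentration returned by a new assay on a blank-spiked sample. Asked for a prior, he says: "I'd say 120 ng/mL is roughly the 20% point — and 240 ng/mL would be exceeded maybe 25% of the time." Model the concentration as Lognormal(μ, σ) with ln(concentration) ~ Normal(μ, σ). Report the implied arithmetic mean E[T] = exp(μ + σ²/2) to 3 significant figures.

If T ~ Lognormal(μ,σ) then ln T ~ Normal(μ,σ), so the p-quantile of ln T is μ + z_p·σ.
ln(120) = 4.787 and ln(240) = 5.481; z_{0.2} = -0.8416, z_{0.75} = 0.6745.
σ = (5.481 − 4.787)/(0.6745 − (-0.8416)) = 0.457.
μ = 4.787 − (-0.8416)·0.457 = 5.172.
E[T] = exp(μ + σ²/2) = exp(5.172 + 0.1045) = 196 ng/mL.

E[T] ≈ 196 ng/mL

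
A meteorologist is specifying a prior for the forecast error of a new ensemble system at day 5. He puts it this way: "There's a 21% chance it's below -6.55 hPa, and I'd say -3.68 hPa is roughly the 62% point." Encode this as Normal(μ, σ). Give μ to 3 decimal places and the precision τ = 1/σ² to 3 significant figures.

For Normal(μ,σ), the p-quantile is μ + z_p·σ. Here z_{0.21} = -0.8064, z_{0.62} = 0.3055.
So -6.55 = μ − 0.8064σ and -3.68 = μ + 0.3055σ.
Subtracting: σ = (-3.68 − -6.55)/(0.3055 − (-0.8064)) = 2.581.
Then μ = -6.55 − (-0.8064)·2.581 = -4.468.
Precision τ = 1/σ² = 1/2.581² = 0.15.

μ = -4.468, τ = 0.15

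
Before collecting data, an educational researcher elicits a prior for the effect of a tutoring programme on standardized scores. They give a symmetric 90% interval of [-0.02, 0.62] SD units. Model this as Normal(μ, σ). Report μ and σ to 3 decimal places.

A symmetric 90% interval runs μ ± z·σ with z = 1.645.
Half-width = 0.32, so σ = 0.32/1.645 = 0.195.
μ is the interval midpoint, 0.300.

μ = 0.300, σ = 0.195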